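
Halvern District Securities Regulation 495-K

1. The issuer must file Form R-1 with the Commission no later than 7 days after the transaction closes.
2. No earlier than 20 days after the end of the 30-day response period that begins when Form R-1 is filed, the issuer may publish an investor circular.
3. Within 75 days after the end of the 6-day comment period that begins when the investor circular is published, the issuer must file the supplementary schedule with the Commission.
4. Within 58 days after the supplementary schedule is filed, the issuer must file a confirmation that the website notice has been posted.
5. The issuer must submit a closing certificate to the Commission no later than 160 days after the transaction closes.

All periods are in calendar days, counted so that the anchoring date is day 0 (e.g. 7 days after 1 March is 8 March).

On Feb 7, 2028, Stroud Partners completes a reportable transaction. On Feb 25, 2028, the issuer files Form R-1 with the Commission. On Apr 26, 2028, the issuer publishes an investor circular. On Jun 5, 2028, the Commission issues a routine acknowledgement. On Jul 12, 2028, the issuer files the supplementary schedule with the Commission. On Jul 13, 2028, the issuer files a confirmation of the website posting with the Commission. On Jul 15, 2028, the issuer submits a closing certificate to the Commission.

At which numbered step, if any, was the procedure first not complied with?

(1) due by Feb 7, 2028 + 7 days = Feb 14, 2028; done Feb 25, 2028 — 11 days late.
The analysis stops there.

Step 1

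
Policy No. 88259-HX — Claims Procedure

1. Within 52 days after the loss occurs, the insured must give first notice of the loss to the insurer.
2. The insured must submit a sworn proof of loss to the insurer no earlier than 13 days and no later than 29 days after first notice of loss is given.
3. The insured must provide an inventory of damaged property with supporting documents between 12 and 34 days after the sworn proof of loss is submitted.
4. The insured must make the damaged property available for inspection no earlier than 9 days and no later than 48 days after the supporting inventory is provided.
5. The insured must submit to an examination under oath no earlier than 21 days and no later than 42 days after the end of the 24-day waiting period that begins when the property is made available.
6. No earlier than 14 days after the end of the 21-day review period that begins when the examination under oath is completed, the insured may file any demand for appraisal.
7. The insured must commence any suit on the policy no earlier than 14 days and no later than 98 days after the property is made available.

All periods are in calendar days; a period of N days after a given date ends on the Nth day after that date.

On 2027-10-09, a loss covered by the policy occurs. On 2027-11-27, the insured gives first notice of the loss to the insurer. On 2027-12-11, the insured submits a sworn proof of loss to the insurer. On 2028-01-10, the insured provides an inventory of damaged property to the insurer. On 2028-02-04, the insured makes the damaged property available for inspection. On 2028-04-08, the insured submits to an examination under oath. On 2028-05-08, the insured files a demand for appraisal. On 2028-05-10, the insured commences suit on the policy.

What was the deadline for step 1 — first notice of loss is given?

Step 1 runs from 2027-10-09, when the loss occurs. 52 days after 2027-10-09 is 2027-11-30.

2027-11-30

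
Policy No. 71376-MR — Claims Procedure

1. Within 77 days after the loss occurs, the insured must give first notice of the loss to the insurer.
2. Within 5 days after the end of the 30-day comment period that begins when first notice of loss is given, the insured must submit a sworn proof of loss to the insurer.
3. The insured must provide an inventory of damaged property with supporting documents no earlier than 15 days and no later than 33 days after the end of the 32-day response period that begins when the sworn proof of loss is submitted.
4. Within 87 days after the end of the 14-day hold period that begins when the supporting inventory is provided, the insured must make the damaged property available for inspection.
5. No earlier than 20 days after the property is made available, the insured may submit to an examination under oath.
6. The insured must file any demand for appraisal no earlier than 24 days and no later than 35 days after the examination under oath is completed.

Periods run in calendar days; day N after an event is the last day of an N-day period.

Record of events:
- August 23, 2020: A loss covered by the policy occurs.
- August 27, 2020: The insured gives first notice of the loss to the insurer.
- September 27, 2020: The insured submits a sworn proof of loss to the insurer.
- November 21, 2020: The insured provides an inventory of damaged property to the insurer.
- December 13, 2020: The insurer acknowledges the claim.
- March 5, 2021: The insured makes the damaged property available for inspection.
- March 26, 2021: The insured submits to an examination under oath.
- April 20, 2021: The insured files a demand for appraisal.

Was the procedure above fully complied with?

Step 1 — counting 77 days from August 23, 2020 (when the loss occurs) gives a deadline of November 8, 2020; completed August 27, 2020, before the deadline.
Step 2 — counting 5 days from September 26, 2020 (end of the 30-day comment period, which began when first notice of loss is given on August 27, 2020) gives a deadline of October 1, 2020; completed September 27, 2020, before the deadline.
Step 3 — 15 and 33 days from October 29, 2020 (end of the 32-day response period, which began when the sworn proof of loss is submitted on September 27, 2020) are November 13, 2020 and December 1, 2020 respectively; done November 21, 2020, which is between those dates.
Step 4 — counting 87 days from December 5, 2020 (end of the 14-day hold period, which began when the supporting inventory is provided on November 21, 2020) gives a deadline of March 2, 2021; done March 5, 2021 — 3 days late.
No need to go further; step 4 was not satisfied.

No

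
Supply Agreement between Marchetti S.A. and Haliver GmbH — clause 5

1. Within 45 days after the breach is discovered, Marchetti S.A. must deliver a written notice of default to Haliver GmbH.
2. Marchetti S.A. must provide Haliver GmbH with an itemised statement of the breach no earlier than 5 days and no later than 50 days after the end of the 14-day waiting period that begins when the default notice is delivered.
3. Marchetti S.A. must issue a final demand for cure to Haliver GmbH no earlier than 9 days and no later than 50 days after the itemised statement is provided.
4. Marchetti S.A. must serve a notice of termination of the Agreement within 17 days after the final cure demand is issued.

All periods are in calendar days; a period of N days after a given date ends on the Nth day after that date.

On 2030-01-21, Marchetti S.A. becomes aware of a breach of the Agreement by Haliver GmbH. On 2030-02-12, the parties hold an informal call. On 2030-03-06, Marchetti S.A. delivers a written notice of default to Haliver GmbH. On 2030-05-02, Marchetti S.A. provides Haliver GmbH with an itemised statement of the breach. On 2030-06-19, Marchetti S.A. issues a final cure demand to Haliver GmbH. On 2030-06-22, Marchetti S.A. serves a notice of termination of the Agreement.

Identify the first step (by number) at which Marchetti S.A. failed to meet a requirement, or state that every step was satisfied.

Step 1 — counting 45 days from 2030-01-21 (when the breach is discovered) gives a deadline of 2030-03-07; done 2030-03-06 — timely.
Step 2 — 5 and 50 days from 2030-03-20 (end of the 14-day waiting period, which began when the default notice is delivered on 2030-03-06) are 2030-03-25 and 2030-05-09 respectively; done 2030-05-02, which is between those dates.
Step 3 — 9 and 50 days from 2030-05-02 (when the itemised statement is provided) are 2030-05-11 and 2030-06-21 respectively; done 2030-06-19 — within the window.
Step 4 — counting 17 days from 2030-06-19 (when the final cure demand is issued) gives a deadline of 2030-07-06; 2030-06-22 is within that limit.

None — every step was satisfied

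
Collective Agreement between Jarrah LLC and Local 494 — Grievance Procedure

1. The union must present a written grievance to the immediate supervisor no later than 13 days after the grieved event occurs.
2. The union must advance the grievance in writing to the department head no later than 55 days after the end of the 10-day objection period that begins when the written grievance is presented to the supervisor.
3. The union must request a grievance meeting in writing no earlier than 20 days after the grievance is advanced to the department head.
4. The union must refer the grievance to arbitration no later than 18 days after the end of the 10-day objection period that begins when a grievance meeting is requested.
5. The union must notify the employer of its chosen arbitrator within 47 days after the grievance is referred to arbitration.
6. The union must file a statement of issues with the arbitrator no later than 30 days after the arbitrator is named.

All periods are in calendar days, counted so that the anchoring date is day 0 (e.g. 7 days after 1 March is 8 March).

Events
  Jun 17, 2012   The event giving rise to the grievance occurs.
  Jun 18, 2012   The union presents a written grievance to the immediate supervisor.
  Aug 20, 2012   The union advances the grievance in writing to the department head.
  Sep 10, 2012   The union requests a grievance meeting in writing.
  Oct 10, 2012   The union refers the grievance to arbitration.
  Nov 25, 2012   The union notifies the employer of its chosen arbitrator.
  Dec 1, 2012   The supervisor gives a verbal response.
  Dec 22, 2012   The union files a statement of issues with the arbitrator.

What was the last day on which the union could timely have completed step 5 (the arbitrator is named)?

Nov 26, 2012

Step 5 runs from Oct 10, 2012, when the grievance is referred to arbitration. 47 days after Oct 10, 2012 is Nov 26, 2012.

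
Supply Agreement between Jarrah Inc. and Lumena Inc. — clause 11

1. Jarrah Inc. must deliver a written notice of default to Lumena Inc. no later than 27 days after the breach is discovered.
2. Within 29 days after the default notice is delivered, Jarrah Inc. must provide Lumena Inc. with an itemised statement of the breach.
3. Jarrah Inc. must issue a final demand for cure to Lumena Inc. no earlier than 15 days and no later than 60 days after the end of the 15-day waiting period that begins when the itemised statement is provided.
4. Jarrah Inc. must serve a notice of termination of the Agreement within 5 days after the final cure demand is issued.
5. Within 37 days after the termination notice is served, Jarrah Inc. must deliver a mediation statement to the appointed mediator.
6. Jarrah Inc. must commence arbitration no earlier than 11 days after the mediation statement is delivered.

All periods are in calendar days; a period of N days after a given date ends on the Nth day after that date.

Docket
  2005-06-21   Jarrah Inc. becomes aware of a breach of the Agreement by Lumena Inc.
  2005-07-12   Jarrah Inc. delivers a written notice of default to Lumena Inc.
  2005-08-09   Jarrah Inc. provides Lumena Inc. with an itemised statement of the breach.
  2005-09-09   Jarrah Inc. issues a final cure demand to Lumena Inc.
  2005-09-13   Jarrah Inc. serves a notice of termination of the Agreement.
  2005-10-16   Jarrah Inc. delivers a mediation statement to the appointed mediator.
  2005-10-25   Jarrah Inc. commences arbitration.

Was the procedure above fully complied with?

(1) due by 2005-06-21 + 27 days = 2005-07-18; done 2005-07-12 — timely.
(2) due by 2005-07-12 + 29 days = 2005-08-10; 2005-08-09 is within that limit.
(3) the permitted window runs from 2005-08-24 + 15 = 2005-09-08 to 2005-08-24 + 60 = 2005-10-23; done 2005-09-09, which is between those dates.
(4) due by 2005-09-09 + 5 days = 2005-09-14; completed 2005-09-13, before the deadline.
(5) due by 2005-09-13 + 37 days = 2005-10-20; 2005-10-16 is within that limit.
(6) permitted from 2005-10-16 + 11 days = 2005-10-27 onward; 2005-10-25 is 2 days before the earliest permitted date.

No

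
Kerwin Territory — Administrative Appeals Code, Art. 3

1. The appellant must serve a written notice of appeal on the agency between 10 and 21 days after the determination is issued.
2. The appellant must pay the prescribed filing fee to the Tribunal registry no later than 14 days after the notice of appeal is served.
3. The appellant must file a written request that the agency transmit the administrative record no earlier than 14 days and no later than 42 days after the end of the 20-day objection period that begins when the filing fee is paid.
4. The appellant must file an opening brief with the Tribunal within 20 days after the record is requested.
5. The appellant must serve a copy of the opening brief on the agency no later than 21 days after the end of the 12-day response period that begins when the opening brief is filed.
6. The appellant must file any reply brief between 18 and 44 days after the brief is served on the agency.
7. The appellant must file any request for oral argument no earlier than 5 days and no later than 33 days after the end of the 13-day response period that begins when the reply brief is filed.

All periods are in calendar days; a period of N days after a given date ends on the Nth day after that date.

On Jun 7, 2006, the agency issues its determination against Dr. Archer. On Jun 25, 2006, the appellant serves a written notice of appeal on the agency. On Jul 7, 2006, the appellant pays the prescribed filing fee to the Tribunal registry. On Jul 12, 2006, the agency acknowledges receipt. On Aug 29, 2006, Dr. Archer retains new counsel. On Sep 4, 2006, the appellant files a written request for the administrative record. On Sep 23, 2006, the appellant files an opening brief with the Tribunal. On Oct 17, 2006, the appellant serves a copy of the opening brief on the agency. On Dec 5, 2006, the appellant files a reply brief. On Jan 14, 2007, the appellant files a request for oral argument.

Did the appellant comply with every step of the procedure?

No

Step 1: the window is 10–21 days after Jun 7, 2006 (when the determination is issued), so Jun 17, 2006 through Jun 28, 2006; done Jun 25, 2006, which is between those dates.
Step 2: 14 days after Jun 25, 2006 (when the notice of appeal is served) is Jul 9, 2006; completed Jul 7, 2006, before the deadline.
Step 3: the window is 14–42 days after Jul 27, 2006 (end of the 20-day objection period, which began when the filing fee is paid on Jul 7, 2006), so Aug 10, 2006 through Sep 7, 2006; done Sep 4, 2006 — within the window.
Step 4: 20 days after Sep 4, 2006 (when the record is requested) is Sep 24, 2006; done Sep 23, 2006 — timely.
Step 5: 21 days after Oct 5, 2006 (end of the 12-day response period, which began when the opening brief is filed on Sep 23, 2006) is Oct 26, 2006; completed Oct 17, 2006, before the deadline.
Step 6: the window is 18–44 days after Oct 17, 2006 (when the brief is served on the agency), so Nov 4, 2006 through Nov 30, 2006; done Dec 5, 2006 — 5 days after the window closed.
No need to go further; step 6 was not satisfied.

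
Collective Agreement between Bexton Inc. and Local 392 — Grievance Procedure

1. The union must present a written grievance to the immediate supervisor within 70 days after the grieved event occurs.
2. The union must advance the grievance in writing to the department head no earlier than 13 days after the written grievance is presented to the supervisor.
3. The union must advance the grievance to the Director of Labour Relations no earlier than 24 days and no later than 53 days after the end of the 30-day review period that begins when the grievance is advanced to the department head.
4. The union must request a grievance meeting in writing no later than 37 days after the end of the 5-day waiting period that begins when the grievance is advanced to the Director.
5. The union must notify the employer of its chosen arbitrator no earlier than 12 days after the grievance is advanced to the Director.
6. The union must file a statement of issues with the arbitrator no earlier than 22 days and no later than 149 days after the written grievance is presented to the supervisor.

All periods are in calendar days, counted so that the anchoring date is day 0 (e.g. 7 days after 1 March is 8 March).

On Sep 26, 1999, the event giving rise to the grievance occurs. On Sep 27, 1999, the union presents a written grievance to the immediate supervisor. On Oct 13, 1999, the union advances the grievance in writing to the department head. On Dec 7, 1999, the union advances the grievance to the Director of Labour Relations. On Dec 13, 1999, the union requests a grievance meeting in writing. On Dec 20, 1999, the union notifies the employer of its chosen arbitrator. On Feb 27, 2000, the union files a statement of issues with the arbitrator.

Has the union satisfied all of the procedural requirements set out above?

No

Step 1 — counting 70 days from Sep 26, 1999 (when the grieved event occurs) gives a deadline of Dec 5, 1999; done Sep 27, 1999 — timely.
Step 2 — must wait 13 days from Sep 27, 1999 (when the written grievance is presented to the supervisor), so not before Oct 10, 1999; done Oct 13, 1999 — permitted.
Step 3 — 24 and 53 days from Nov 12, 1999 (end of the 30-day review period, which began when the grievance is advanced to the department head on Oct 13, 1999) are Dec 6, 1999 and Jan 4, 2000 respectively; done Dec 7, 1999 — within the window.
Step 4 — counting 37 days from Dec 12, 1999 (end of the 5-day waiting period, which began when the grievance is advanced to the Director on Dec 7, 1999) gives a deadline of Jan 18, 2000; completed Dec 13, 1999, before the deadline.
Step 5 — must wait 12 days from Dec 7, 1999 (when the grievance is advanced to the Director), so not before Dec 19, 1999; done Dec 20, 1999, after the minimum wait.
Step 6 — 22 and 149 days from Sep 27, 1999 (when the written grievance is presented to the supervisor) are Oct 19, 1999 and Feb 23, 2000 respectively; Feb 27, 2000 is 4 days past the end of the window.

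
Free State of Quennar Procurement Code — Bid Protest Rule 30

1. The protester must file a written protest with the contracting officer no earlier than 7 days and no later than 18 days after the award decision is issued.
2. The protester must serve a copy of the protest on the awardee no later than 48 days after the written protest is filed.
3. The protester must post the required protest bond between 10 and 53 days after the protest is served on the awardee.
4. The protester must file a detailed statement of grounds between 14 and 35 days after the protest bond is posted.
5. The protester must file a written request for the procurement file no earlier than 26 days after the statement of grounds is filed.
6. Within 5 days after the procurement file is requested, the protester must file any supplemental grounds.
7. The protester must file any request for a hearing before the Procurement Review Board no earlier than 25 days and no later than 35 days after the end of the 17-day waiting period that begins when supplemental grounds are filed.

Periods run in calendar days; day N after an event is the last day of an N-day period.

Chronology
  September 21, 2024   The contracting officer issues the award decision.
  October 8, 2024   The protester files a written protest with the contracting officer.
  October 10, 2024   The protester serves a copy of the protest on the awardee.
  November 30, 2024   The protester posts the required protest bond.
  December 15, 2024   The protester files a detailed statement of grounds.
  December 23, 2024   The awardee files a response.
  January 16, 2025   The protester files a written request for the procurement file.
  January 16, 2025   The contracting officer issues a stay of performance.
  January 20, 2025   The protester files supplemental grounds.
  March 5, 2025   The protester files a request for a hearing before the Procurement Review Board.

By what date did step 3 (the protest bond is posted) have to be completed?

December 2, 2024

Step 3 runs from October 10, 2024, when the protest is served on the awardee. The window is 10–53 days after October 10, 2024; it closes on December 2, 2024.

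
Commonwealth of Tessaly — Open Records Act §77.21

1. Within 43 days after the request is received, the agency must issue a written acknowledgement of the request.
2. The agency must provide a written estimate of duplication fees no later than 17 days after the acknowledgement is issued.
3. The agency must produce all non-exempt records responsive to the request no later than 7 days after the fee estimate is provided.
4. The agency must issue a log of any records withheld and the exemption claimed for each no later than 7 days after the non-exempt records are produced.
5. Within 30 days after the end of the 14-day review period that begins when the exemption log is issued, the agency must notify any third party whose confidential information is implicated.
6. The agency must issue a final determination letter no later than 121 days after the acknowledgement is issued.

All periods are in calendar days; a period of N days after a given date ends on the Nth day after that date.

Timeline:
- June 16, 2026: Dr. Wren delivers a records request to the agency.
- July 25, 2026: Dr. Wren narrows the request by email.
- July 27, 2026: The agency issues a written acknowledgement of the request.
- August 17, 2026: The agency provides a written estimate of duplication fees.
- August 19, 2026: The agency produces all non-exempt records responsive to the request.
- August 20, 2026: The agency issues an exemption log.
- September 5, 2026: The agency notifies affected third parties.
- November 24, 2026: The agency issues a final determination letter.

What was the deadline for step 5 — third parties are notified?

October 3, 2026

The exemption log is issued on August 20, 2026; the 14-day review period therefore ends September 3, 2026, and step 5 runs from that date. 30 days after September 3, 2026 is October 3, 2026.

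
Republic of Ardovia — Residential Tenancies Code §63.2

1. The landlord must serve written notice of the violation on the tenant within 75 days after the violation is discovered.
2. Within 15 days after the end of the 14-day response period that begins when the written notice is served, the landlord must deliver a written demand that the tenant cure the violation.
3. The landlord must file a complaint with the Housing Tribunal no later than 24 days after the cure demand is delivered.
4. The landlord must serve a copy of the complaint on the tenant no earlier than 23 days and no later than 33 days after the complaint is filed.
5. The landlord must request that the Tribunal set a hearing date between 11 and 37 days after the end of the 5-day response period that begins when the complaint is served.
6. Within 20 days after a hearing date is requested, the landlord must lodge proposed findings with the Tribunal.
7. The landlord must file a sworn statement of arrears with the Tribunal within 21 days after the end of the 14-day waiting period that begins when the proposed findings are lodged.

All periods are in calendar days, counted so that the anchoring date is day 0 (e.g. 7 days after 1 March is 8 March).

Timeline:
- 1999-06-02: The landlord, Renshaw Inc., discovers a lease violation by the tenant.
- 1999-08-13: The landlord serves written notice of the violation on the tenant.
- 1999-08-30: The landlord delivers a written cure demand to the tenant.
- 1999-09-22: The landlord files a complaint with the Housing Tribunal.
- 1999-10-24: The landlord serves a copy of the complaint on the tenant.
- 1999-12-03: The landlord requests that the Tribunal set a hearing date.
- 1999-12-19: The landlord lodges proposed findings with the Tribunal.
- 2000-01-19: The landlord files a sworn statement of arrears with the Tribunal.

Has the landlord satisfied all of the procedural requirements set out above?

Step 1 — counting 75 days from 1999-06-02 (when the violation is discovered) gives a deadline of 1999-08-16; 1999-08-13 is within that limit.
Step 2 — counting 15 days from 1999-08-27 (end of the 14-day response period, which began when the written notice is served on 1999-08-13) gives a deadline of 1999-09-11; completed 1999-08-30, before the deadline.
Step 3 — counting 24 days from 1999-08-30 (when the cure demand is delivered) gives a deadline of 1999-09-23; done 1999-09-22 — timely.
Step 4 — 23 and 33 days from 1999-09-22 (when the complaint is filed) are 1999-10-15 and 1999-10-25 respectively; done 1999-10-24 — within the window.
Step 5 — 11 and 37 days from 1999-10-29 (end of the 5-day response period, which began when the complaint is served on 1999-10-24) are 1999-11-09 and 1999-12-05 respectively; 1999-12-03 falls inside that range.
Step 6 — counting 20 days from 1999-12-03 (when a hearing date is requested) gives a deadline of 1999-12-23; 1999-12-19 is within that limit.
Step 7 — counting 21 days from 2000-01-02 (end of the 14-day waiting period, which began when the proposed findings are lodged on 1999-12-19) gives a deadline of 2000-01-23; 2000-01-19 is within that limit.

Yes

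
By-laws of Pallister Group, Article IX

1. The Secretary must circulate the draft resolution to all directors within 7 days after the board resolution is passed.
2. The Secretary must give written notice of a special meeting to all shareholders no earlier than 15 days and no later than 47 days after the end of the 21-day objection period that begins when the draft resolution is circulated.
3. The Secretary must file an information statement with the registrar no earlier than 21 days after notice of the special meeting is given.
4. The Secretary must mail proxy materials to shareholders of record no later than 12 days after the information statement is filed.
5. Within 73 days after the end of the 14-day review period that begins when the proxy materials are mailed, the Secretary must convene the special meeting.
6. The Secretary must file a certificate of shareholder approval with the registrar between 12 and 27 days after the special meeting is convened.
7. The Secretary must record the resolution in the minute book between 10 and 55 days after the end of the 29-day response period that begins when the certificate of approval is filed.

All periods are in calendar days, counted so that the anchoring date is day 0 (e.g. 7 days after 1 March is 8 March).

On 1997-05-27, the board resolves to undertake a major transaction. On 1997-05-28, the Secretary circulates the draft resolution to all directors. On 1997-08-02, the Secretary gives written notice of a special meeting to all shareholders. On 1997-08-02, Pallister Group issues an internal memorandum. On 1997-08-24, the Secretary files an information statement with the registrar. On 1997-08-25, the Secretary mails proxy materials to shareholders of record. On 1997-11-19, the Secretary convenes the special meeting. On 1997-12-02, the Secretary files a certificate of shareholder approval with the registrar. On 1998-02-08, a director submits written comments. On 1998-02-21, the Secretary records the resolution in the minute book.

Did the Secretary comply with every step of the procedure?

Yes

(1) due by 1997-05-27 + 7 days = 1997-06-03; completed 1997-05-28, before the deadline.
(2) the permitted window runs from 1997-06-18 + 15 = 1997-07-03 to 1997-06-18 + 47 = 1997-08-04; done 1997-08-02 — within the window.
(3) permitted from 1997-08-02 + 21 days = 1997-08-23 onward; 1997-08-24 is on or after that date.
(4) due by 1997-08-24 + 12 days = 1997-09-05; 1997-08-25 is within that limit.
(5) due by 1997-09-08 + 73 days = 1997-11-20; completed 1997-11-19, before the deadline.
(6) the permitted window runs from 1997-11-19 + 12 = 1997-12-01 to 1997-11-19 + 27 = 1997-12-16; done 1997-12-02 — within the window.
(7) the permitted window runs from 1997-12-31 + 10 = 1998-01-10 to 1997-12-31 + 55 = 1998-02-24; 1998-02-21 falls inside that range.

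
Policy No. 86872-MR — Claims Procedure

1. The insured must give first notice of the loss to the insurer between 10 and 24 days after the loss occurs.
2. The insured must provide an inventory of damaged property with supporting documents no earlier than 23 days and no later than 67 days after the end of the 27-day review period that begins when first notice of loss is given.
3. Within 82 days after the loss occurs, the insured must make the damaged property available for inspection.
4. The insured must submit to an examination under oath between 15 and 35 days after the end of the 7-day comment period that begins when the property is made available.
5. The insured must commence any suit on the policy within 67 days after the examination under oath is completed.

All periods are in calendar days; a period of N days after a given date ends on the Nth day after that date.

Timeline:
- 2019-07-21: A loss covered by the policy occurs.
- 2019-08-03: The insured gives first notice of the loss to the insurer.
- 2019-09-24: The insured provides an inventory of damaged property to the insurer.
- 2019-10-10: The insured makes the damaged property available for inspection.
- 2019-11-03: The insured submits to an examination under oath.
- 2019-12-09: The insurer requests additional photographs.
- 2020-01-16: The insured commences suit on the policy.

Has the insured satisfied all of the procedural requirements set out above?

Step 1: the window is 10–24 days after 2019-07-21 (when the loss occurs), so 2019-07-31 through 2019-08-14; done 2019-08-03 — within the window.
Step 2: the window is 23–67 days after 2019-08-30 (end of the 27-day review period, which began when first notice of loss is given on 2019-08-03), so 2019-09-22 through 2019-11-05; done 2019-09-24 — within the window.
Step 3: 82 days after 2019-07-21 (when the loss occurs) is 2019-10-11; done 2019-10-10 — timely.
Step 4: the window is 15–35 days after 2019-10-17 (end of the 7-day comment period, which began when the property is made available on 2019-10-10), so 2019-11-01 through 2019-11-21; done 2019-11-03, which is between those dates.
Step 5: 67 days after 2019-11-03 (when the examination under oath is completed) is 2020-01-09; 2020-01-16 misses that deadline by 7 days.

No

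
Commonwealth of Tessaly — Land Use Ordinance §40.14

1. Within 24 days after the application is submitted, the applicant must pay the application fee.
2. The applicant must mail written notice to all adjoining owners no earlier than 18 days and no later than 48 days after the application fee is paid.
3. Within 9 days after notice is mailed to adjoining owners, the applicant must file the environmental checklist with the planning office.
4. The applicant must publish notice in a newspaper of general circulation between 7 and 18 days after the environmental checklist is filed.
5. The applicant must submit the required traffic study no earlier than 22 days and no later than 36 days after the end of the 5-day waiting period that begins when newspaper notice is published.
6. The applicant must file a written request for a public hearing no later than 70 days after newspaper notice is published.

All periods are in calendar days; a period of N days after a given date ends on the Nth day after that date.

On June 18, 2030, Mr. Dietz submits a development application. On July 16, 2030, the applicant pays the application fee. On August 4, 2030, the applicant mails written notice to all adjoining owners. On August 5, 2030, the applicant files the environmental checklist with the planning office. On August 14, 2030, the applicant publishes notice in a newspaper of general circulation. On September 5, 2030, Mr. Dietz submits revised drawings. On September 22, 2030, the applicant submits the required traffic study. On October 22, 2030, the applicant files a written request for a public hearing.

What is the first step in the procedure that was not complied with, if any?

Step 1 — counting 24 days from June 18, 2030 (when the application is submitted) gives a deadline of July 12, 2030; done July 16, 2030 — 4 days late.
No need to go further; step 1 was not satisfied.

Step 1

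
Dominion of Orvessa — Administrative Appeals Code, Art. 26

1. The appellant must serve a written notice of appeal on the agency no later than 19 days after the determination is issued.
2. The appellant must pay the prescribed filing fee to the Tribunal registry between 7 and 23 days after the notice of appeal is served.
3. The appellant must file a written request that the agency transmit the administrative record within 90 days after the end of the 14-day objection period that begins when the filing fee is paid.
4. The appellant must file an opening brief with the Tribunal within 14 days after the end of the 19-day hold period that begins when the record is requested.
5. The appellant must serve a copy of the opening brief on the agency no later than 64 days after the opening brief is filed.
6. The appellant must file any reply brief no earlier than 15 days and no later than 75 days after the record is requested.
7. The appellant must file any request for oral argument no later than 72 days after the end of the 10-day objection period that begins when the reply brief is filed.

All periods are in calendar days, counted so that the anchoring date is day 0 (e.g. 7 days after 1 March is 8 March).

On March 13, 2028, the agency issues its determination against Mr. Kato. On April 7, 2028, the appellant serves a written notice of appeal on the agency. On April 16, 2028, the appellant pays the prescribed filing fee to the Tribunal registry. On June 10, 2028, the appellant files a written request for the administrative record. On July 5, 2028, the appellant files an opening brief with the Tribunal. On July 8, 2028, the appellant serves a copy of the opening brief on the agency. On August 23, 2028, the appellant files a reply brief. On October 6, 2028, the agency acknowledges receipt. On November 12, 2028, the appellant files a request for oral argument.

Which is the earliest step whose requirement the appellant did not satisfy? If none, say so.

Step 1

Step 1: 19 days after March 13, 2028 (when the determination is issued) is April 1, 2028; April 7, 2028 misses that deadline by 6 days.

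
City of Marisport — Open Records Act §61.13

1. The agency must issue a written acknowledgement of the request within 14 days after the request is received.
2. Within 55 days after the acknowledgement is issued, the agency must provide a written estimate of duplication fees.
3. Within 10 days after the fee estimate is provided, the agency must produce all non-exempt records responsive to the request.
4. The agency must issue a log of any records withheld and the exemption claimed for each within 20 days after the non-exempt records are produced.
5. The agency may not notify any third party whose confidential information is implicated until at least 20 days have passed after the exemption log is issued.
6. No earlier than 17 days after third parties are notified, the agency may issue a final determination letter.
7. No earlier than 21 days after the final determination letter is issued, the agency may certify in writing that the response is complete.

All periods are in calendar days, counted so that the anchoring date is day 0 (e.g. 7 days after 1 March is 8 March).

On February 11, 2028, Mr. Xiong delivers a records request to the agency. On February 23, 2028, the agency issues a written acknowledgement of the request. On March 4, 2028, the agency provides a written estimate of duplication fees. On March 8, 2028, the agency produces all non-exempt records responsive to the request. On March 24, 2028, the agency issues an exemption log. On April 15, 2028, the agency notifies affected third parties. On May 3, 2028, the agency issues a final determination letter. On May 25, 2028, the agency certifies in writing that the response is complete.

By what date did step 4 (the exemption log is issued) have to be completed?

March 28, 2028

Step 4 runs from March 8, 2028, when the non-exempt records are produced. 20 days after March 8, 2028 is March 28, 2028.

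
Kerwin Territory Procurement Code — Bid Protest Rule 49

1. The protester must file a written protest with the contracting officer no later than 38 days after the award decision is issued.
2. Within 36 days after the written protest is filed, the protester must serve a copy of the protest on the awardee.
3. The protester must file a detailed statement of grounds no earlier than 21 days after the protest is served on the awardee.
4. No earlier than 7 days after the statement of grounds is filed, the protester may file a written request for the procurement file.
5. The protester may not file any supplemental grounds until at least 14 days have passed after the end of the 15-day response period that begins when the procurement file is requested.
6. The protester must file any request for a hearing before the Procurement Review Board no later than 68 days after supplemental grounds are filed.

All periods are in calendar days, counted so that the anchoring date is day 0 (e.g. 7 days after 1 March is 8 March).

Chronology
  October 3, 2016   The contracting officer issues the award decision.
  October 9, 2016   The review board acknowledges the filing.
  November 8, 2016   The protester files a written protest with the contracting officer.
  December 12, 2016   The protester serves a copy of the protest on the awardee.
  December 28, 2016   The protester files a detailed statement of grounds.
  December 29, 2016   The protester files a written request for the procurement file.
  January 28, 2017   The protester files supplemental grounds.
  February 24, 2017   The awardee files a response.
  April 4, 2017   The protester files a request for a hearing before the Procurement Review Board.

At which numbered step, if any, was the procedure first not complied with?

Step 1 — counting 38 days from October 3, 2016 (when the award decision is issued) gives a deadline of November 10, 2016; completed November 8, 2016, before the deadline.
Step 2 — counting 36 days from November 8, 2016 (when the written protest is filed) gives a deadline of December 14, 2016; done December 12, 2016 — timely.
Step 3 — must wait 21 days from December 12, 2016 (when the protest is served on the awardee), so not before January 2, 2017; done December 28, 2016 — 5 days too early.
The analysis stops there.

Step 3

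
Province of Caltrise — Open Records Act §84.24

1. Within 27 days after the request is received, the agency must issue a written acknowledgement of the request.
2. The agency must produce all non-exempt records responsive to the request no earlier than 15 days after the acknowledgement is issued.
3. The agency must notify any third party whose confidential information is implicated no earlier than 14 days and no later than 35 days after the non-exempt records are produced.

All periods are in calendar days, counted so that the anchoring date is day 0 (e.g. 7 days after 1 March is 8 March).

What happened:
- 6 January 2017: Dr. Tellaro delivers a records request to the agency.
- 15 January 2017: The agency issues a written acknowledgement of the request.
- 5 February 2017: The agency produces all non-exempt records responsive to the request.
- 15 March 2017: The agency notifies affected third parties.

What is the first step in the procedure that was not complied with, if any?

(1) due by 6 January 2017 + 27 days = 2 February 2017; done 15 January 2017 — timely.
(2) permitted from 15 January 2017 + 15 days = 30 January 2017 onward; 5 February 2017 is on or after that date.
(3) the permitted window runs from 5 February 2017 + 14 = 19 February 2017 to 5 February 2017 + 35 = 12 March 2017; done 15 March 2017 — 3 days after the window closed.

Step 3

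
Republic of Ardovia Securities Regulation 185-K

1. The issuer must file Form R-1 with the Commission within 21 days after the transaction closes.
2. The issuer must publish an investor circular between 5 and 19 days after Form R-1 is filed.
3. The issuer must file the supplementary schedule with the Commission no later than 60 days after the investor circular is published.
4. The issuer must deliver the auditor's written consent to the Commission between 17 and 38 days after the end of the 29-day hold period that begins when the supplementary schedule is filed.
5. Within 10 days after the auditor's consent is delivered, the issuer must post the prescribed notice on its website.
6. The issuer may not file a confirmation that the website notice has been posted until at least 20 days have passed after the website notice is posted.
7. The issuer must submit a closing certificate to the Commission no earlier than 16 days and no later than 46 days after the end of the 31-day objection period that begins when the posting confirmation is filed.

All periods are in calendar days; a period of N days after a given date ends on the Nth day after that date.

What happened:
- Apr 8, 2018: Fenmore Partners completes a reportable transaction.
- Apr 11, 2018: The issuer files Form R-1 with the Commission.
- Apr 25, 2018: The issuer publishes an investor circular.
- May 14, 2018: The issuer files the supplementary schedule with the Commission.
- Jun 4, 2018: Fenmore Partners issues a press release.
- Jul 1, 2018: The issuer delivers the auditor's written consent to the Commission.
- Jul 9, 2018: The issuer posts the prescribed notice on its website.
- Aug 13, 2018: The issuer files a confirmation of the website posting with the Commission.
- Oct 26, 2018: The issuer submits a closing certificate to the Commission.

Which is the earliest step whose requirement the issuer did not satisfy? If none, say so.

None — every step was satisfied

(1) due by Apr 8, 2018 + 21 days = Apr 29, 2018; Apr 11, 2018 is within that limit.
(2) the permitted window runs from Apr 11, 2018 + 5 = Apr 16, 2018 to Apr 11, 2018 + 19 = Apr 30, 2018; done Apr 25, 2018 — within the window.
(3) due by Apr 25, 2018 + 60 days = Jun 24, 2018; completed May 14, 2018, before the deadline.
(4) the permitted window runs from Jun 12, 2018 + 17 = Jun 29, 2018 to Jun 12, 2018 + 38 = Jul 20, 2018; done Jul 1, 2018, which is between those dates.
(5) due by Jul 1, 2018 + 10 days = Jul 11, 2018; done Jul 9, 2018 — timely.
(6) permitted from Jul 9, 2018 + 20 days = Jul 29, 2018 onward; done Aug 13, 2018, after the minimum wait.
(7) the permitted window runs from Sep 13, 2018 + 16 = Sep 29, 2018 to Sep 13, 2018 + 46 = Oct 29, 2018; done Oct 26, 2018 — within the window.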